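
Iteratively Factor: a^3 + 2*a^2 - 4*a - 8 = (a + 2)*(a^2 - 4) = (a + 2)^2*(a - 2)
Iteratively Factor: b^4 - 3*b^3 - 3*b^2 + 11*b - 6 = (b + 2)*(b^3 - 5*b^2 + 7*b - 3) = (b - 3)*(b + 2)*(b^2 - 2*b + 1) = (b - 3)*(b - 1)*(b + 2)*(b - 1)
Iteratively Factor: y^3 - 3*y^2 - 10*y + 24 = (y - 4)*(y^2 + y - 6) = (y - 4)*(y + 3)*(y - 2)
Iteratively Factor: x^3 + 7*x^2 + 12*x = (x + 3)*(x^2 + 4*x) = x*(x + 3)*(x + 4)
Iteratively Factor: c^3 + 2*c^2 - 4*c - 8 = (c + 2)*(c^2 - 4) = (c + 2)^2*(c - 2)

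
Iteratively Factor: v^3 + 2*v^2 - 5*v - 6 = (v + 3)*(v^2 - v - 2) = (v - 2)*(v + 3)*(v + 1)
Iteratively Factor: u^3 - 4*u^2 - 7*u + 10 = (u + 2)*(u^2 - 6*u + 5) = (u - 1)*(u + 2)*(u - 5)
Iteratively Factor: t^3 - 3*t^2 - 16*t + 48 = (t - 4)*(t^2 + t - 12) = (t - 4)*(t - 3)*(t + 4)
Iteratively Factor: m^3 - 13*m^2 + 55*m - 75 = (m - 3)*(m^2 - 10*m + 25) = (m - 5)*(m - 3)*(m - 5)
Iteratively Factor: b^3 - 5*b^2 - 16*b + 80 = (b - 4)*(b^2 - b - 20) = (b - 4)*(b + 4)*(b - 5)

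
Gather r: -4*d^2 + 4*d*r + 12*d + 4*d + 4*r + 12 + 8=-4*d^2 + 16*d + r*(4*d + 4) + 20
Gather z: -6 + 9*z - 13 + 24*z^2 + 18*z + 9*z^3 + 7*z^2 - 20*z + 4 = 9*z^3 + 31*z^2 + 7*z - 15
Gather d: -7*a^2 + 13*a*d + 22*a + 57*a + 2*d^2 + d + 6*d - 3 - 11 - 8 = -7*a^2 + 79*a + 2*d^2 + d*(13*a + 7) - 22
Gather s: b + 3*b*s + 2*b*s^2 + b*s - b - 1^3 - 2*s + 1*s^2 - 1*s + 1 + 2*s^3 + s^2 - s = 2*s^3 + s^2*(2*b + 2) + s*(4*b - 4)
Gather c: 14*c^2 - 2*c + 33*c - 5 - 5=14*c^2 + 31*c - 10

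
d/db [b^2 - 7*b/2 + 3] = 2*b - 7/2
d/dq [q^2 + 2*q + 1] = 2*q + 2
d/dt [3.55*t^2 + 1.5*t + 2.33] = 7.1*t + 1.5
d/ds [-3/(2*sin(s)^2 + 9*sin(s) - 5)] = 3*(4*sin(s) + 9)*cos(s)/(2*sin(s)^2 + 9*sin(s) - 5)^2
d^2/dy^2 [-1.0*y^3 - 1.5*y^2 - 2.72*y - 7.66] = -6.0*y - 3.0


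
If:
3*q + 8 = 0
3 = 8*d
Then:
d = 3/8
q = -8/3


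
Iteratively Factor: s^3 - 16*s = (s + 4)*(s^2 - 4*s) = s*(s + 4)*(s - 4)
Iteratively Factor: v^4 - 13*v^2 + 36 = (v - 3)*(v^3 + 3*v^2 - 4*v - 12) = (v - 3)*(v + 3)*(v^2 - 4) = (v - 3)*(v - 2)*(v + 3)*(v + 2)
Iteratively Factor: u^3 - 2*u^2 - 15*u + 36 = (u - 3)*(u^2 + u - 12) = (u - 3)*(u + 4)*(u - 3)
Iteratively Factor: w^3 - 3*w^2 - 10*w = (w)*(w^2 - 3*w - 10) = w*(w - 5)*(w + 2)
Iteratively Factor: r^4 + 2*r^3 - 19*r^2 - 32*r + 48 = (r - 1)*(r^3 + 3*r^2 - 16*r - 48) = (r - 4)*(r - 1)*(r^2 + 7*r + 12) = (r - 4)*(r - 1)*(r + 4)*(r + 3)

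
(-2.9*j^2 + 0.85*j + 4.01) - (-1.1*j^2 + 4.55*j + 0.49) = -1.8*j^2 - 3.7*j + 3.52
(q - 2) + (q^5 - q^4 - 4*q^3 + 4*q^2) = q^5 - q^4 - 4*q^3 + 4*q^2 + q - 2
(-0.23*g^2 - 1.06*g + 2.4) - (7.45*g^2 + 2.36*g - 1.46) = -7.68*g^2 - 3.42*g + 3.86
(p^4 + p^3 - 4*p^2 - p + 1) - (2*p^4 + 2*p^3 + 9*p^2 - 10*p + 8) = -p^4 - p^3 - 13*p^2 + 9*p - 7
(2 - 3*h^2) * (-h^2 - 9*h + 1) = 3*h^4 + 27*h^3 - 5*h^2 - 18*h + 2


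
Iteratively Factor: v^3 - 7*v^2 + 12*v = (v)*(v^2 - 7*v + 12) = v*(v - 3)*(v - 4)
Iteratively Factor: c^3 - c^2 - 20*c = (c - 5)*(c^2 + 4*c) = (c - 5)*(c + 4)*(c)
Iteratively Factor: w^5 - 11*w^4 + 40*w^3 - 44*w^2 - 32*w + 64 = (w - 2)*(w^4 - 9*w^3 + 22*w^2 - 32) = (w - 2)^2*(w^3 - 7*w^2 + 8*w + 16) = (w - 4)*(w - 2)^2*(w^2 - 3*w - 4) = (w - 4)^2*(w - 2)^2*(w + 1)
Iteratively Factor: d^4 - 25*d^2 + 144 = (d + 4)*(d^3 - 4*d^2 - 9*d + 36) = (d - 4)*(d + 4)*(d^2 - 9) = (d - 4)*(d - 3)*(d + 4)*(d + 3)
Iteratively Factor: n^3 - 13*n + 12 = (n - 1)*(n^2 + n - 12) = (n - 1)*(n + 4)*(n - 3)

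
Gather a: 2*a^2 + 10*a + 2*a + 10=2*a^2 + 12*a + 10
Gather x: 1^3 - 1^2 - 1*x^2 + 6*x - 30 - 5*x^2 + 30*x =-6*x^2 + 36*x - 30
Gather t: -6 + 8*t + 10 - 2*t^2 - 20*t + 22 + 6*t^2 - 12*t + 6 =4*t^2 - 24*t + 32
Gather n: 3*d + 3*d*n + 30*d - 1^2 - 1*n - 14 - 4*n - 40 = 33*d + n*(3*d - 5) - 55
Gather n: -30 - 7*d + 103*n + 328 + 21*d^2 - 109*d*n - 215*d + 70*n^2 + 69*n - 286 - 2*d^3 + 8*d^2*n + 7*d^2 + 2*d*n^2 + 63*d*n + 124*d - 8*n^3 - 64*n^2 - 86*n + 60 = -2*d^3 + 28*d^2 - 98*d - 8*n^3 + n^2*(2*d + 6) + n*(8*d^2 - 46*d + 86) + 72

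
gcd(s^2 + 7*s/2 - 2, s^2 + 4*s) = s + 4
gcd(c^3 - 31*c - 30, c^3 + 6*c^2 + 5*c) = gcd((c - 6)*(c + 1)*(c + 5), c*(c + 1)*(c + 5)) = c^2 + 6*c + 5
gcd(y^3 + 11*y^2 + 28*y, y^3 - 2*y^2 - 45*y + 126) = y + 7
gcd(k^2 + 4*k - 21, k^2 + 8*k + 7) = k + 7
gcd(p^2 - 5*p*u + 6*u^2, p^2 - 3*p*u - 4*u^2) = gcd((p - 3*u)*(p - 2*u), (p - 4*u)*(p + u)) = 1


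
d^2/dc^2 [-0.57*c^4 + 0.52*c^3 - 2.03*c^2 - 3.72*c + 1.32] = -6.84*c^2 + 3.12*c - 4.06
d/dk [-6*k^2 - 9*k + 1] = -12*k - 9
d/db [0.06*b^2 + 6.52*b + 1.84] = 0.12*b + 6.52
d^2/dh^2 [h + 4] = 0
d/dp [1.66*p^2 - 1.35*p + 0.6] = 3.32*p - 1.35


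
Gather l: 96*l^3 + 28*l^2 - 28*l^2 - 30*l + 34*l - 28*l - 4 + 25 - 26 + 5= 96*l^3 - 24*l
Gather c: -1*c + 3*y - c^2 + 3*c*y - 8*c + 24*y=-c^2 + c*(3*y - 9) + 27*y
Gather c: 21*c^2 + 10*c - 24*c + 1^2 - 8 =21*c^2 - 14*c - 7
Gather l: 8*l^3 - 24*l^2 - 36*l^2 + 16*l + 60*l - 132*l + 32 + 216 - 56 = 8*l^3 - 60*l^2 - 56*l + 192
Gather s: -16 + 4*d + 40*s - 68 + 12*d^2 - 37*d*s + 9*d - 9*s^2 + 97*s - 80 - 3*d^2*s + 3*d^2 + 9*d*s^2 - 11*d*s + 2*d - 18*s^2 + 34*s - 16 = 15*d^2 + 15*d + s^2*(9*d - 27) + s*(-3*d^2 - 48*d + 171) - 180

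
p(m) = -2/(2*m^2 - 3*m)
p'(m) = -2*(3 - 4*m)/(2*m^2 - 3*m)^2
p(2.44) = -0.44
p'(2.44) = 0.64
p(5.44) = -0.05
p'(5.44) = 0.02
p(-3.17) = -0.07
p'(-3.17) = -0.04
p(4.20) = -0.09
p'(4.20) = 0.05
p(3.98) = -0.10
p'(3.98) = 0.07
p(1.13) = 2.39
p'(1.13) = 4.35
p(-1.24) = -0.29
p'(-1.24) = -0.34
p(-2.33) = -0.11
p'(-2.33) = -0.08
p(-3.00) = -0.07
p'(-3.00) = -0.04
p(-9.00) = -0.01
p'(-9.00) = 0.00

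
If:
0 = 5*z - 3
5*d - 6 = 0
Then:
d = 6/5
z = 3/5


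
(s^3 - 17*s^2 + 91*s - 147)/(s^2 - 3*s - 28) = (s^2 - 10*s + 21)/(s + 4)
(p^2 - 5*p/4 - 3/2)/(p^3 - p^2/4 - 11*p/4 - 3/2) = 1/(p + 1)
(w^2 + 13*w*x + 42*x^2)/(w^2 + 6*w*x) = (w + 7*x)/w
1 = 1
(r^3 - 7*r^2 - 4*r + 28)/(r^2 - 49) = (r^2 - 4)/(r + 7)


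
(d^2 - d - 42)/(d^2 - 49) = (d + 6)/(d + 7)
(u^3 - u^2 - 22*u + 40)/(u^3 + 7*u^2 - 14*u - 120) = (u - 2)/(u + 6)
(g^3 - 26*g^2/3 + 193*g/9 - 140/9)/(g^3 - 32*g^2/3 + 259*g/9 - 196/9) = (g - 5)/(g - 7)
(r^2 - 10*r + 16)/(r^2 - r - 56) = (r - 2)/(r + 7)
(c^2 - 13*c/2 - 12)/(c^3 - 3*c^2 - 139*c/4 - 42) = 2/(2*c + 7)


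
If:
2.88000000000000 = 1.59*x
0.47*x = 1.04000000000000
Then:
No Solution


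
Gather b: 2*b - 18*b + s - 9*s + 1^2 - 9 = -16*b - 8*s - 8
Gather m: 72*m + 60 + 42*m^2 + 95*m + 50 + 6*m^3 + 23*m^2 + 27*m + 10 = 6*m^3 + 65*m^2 + 194*m + 120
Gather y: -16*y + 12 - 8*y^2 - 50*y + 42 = -8*y^2 - 66*y + 54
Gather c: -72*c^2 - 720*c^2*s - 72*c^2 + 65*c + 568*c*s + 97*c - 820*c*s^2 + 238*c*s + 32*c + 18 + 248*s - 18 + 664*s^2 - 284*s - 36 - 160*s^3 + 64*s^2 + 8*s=c^2*(-720*s - 144) + c*(-820*s^2 + 806*s + 194) - 160*s^3 + 728*s^2 - 28*s - 36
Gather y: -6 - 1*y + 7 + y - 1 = 0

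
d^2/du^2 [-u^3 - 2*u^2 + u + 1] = -6*u - 4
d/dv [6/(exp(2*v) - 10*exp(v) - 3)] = 12*(5 - exp(v))*exp(v)/(-exp(2*v) + 10*exp(v) + 3)^2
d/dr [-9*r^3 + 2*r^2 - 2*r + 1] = -27*r^2 + 4*r - 2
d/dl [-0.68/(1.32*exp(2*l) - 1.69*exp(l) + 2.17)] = (1.7952*exp(l) - 1.1492)*exp(l)/(1.32*exp(2*l) - 1.69*exp(l) + 2.17)^2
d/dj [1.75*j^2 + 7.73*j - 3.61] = 3.5*j + 7.73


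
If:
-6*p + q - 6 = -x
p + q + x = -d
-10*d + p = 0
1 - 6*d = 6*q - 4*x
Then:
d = -6/71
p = -60/71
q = 371/710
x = 289/710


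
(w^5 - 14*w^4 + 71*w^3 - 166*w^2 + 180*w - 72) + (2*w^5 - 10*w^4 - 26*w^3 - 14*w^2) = 3*w^5 - 24*w^4 + 45*w^3 - 180*w^2 + 180*w - 72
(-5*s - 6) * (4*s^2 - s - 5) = -20*s^3 - 19*s^2 + 31*s + 30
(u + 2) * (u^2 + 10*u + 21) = u^3 + 12*u^2 + 41*u + 42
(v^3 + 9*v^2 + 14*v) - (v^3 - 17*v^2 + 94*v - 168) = 26*v^2 - 80*v + 168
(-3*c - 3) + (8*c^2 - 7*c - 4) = 8*c^2 - 10*c - 7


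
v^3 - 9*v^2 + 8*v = v*(v - 8)*(v - 1)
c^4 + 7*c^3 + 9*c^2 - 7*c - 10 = (c - 1)*(c + 1)*(c + 2)*(c + 5)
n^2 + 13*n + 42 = (n + 6)*(n + 7)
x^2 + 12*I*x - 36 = (x + 6*I)^2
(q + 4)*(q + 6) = q^2 + 10*q + 24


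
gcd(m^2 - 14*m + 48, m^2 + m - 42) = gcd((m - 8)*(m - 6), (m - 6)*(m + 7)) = m - 6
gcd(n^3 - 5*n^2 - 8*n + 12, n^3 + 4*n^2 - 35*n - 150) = n - 6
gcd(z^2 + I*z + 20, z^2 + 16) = z - 4*I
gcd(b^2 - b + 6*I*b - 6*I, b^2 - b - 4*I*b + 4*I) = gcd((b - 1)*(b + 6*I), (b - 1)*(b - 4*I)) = b - 1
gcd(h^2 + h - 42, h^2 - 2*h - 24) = h - 6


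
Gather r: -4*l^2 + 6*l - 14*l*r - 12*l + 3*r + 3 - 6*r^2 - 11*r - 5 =-4*l^2 - 6*l - 6*r^2 + r*(-14*l - 8) - 2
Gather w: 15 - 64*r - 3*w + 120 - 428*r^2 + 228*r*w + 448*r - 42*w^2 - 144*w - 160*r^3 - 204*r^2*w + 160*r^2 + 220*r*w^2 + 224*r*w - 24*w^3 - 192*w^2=-160*r^3 - 268*r^2 + 384*r - 24*w^3 + w^2*(220*r - 234) + w*(-204*r^2 + 452*r - 147) + 135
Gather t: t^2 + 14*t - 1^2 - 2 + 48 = t^2 + 14*t + 45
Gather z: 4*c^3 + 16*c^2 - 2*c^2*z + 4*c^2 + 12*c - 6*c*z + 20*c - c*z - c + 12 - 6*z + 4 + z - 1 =4*c^3 + 20*c^2 + 31*c + z*(-2*c^2 - 7*c - 5) + 15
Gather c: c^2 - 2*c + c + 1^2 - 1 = c^2 - c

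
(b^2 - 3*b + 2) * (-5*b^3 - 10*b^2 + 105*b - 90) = -5*b^5 + 5*b^4 + 125*b^3 - 425*b^2 + 480*b - 180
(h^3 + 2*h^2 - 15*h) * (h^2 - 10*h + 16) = h^5 - 8*h^4 - 19*h^3 + 182*h^2 - 240*h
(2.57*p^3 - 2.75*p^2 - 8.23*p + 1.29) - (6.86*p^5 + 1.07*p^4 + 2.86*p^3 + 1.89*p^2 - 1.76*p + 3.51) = -6.86*p^5 - 1.07*p^4 - 0.29*p^3 - 4.64*p^2 - 6.47*p - 2.22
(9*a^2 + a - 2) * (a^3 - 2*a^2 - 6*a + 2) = 9*a^5 - 17*a^4 - 58*a^3 + 16*a^2 + 14*a - 4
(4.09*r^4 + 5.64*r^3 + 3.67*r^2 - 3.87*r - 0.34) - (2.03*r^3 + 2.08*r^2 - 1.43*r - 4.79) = 4.09*r^4 + 3.61*r^3 + 1.59*r^2 - 2.44*r + 4.45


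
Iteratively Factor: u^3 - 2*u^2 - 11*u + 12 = (u - 4)*(u^2 + 2*u - 3) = (u - 4)*(u - 1)*(u + 3)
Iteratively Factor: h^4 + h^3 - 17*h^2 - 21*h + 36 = (h + 3)*(h^3 - 2*h^2 - 11*h + 12) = (h + 3)^2*(h^2 - 5*h + 4) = (h - 4)*(h + 3)^2*(h - 1)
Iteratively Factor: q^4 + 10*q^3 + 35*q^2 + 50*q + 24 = (q + 2)*(q^3 + 8*q^2 + 19*q + 12) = (q + 1)*(q + 2)*(q^2 + 7*q + 12) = (q + 1)*(q + 2)*(q + 3)*(q + 4)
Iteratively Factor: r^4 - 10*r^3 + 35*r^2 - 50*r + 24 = (r - 2)*(r^3 - 8*r^2 + 19*r - 12) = (r - 2)*(r - 1)*(r^2 - 7*r + 12) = (r - 4)*(r - 2)*(r - 1)*(r - 3)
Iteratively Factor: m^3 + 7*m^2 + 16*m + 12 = (m + 3)*(m^2 + 4*m + 4) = (m + 2)*(m + 3)*(m + 2)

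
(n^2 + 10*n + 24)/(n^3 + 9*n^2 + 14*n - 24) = 1/(n - 1)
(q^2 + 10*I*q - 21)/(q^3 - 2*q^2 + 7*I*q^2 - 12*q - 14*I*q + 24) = (q + 7*I)/(q^2 + q*(-2 + 4*I) - 8*I)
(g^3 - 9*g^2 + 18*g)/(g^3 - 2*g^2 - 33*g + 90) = g*(g - 6)/(g^2 + g - 30)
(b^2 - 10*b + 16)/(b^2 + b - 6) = (b - 8)/(b + 3)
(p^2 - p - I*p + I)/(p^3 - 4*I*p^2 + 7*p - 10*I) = (p - 1)/(p^2 - 3*I*p + 10)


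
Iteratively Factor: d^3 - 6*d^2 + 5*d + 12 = (d + 1)*(d^2 - 7*d + 12) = (d - 4)*(d + 1)*(d - 3)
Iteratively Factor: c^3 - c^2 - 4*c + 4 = (c - 1)*(c^2 - 4) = (c - 1)*(c + 2)*(c - 2)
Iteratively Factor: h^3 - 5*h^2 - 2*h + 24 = (h + 2)*(h^2 - 7*h + 12) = (h - 3)*(h + 2)*(h - 4)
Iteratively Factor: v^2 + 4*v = (v)*(v + 4)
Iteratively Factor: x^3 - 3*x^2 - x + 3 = (x - 1)*(x^2 - 2*x - 3) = (x - 3)*(x - 1)*(x + 1)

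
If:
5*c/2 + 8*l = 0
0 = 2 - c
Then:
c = 2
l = -5/8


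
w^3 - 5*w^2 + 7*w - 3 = (w - 3)*(w - 1)^2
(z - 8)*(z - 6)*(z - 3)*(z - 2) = z^4 - 19*z^3 + 124*z^2 - 324*z + 288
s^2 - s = s*(s - 1)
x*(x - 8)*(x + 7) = x^3 - x^2 - 56*x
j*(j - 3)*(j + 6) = j^3 + 3*j^2 - 18*j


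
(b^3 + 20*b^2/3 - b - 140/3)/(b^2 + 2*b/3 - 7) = (b^2 + 9*b + 20)/(b + 3)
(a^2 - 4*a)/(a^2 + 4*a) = (a - 4)/(a + 4)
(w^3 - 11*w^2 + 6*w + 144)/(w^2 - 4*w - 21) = (w^2 - 14*w + 48)/(w - 7)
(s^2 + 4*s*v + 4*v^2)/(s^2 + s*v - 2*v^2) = (s + 2*v)/(s - v)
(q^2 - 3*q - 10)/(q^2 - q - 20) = (q + 2)/(q + 4)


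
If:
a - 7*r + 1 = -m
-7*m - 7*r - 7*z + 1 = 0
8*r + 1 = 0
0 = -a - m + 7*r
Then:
No Solution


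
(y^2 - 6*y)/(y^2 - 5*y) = (y - 6)/(y - 5)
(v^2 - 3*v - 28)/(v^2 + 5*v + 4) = (v - 7)/(v + 1)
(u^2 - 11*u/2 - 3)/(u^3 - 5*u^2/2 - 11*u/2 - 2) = (u - 6)/(u^2 - 3*u - 4)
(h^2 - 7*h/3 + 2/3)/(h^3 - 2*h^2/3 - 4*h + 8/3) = (3*h - 1)/(3*h^2 + 4*h - 4)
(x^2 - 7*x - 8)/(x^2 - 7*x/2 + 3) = 2*(x^2 - 7*x - 8)/(2*x^2 - 7*x + 6)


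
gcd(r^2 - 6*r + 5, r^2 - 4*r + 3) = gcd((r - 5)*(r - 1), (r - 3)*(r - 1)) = r - 1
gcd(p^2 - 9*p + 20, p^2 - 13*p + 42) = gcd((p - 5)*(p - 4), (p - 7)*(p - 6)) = 1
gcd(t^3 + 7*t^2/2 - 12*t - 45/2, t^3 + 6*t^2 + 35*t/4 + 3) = t + 3/2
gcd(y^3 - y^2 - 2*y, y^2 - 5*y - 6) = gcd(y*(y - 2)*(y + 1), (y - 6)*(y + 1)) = y + 1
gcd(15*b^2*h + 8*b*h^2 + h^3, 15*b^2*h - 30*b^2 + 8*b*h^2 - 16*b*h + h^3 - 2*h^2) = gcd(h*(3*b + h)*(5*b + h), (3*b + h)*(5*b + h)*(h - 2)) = 15*b^2 + 8*b*h + h^2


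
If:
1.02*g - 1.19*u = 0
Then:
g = 1.16666666666667*u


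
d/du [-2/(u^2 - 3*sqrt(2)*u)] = 2*(2*u - 3*sqrt(2))/(u^2*(u - 3*sqrt(2))^2)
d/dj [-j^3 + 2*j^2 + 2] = j*(4 - 3*j)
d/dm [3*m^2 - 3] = 6*m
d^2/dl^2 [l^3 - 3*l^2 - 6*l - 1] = 6*l - 6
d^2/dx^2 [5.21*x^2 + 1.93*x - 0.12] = 10.4200000000000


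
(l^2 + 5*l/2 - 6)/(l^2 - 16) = (l - 3/2)/(l - 4)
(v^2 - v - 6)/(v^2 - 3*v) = (v + 2)/v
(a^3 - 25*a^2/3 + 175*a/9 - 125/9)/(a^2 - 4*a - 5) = (9*a^2 - 30*a + 25)/(9*(a + 1))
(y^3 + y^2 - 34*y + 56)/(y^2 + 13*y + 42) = (y^2 - 6*y + 8)/(y + 6)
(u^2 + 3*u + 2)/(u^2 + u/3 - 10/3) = 3*(u + 1)/(3*u - 5)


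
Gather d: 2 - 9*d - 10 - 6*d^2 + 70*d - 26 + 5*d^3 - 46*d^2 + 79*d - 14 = 5*d^3 - 52*d^2 + 140*d - 48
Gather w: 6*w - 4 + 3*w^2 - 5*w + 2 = 3*w^2 + w - 2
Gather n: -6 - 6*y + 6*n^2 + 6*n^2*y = n^2*(6*y + 6) - 6*y - 6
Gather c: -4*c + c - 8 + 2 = -3*c - 6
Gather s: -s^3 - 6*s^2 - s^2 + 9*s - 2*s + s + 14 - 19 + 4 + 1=-s^3 - 7*s^2 + 8*s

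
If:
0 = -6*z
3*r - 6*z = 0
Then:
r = 0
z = 0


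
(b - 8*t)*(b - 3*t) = b^2 - 11*b*t + 24*t^2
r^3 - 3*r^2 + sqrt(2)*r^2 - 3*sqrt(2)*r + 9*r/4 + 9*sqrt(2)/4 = (r - 3/2)^2*(r + sqrt(2))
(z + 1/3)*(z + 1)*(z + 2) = z^3 + 10*z^2/3 + 3*z + 2/3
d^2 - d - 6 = (d - 3)*(d + 2)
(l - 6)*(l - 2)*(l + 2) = l^3 - 6*l^2 - 4*l + 24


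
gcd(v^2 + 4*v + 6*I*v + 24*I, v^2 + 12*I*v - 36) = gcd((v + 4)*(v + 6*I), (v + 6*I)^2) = v + 6*I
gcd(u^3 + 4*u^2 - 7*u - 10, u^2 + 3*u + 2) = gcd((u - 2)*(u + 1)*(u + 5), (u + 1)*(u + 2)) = u + 1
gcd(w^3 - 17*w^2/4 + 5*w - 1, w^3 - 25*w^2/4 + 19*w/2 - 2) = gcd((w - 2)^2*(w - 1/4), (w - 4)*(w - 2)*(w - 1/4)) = w^2 - 9*w/4 + 1/2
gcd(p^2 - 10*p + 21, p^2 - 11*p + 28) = p - 7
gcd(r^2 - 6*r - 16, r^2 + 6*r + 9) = 1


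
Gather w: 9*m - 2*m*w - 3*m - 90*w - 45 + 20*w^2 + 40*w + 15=6*m + 20*w^2 + w*(-2*m - 50) - 30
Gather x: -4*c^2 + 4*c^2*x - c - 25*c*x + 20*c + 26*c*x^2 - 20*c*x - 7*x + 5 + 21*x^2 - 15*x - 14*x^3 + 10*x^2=-4*c^2 + 19*c - 14*x^3 + x^2*(26*c + 31) + x*(4*c^2 - 45*c - 22) + 5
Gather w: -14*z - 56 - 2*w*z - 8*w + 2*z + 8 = w*(-2*z - 8) - 12*z - 48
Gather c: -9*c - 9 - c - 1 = -10*c - 10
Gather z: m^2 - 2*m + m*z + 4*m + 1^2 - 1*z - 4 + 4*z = m^2 + 2*m + z*(m + 3) - 3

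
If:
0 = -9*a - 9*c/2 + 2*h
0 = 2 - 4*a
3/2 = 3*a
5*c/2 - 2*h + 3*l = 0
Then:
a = 1/2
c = 3*l/2 - 9/4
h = 27*l/8 - 45/16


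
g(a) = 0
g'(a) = 0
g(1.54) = 0.00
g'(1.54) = 0.00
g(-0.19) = 0.00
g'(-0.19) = 0.00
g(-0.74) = 0.00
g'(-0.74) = 0.00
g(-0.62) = 0.00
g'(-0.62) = 0.00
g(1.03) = 0.00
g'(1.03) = 0.00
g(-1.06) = 0.00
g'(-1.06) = 0.00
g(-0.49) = 0.00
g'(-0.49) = 0.00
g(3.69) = 0.00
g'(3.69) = 0.00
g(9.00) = 0.00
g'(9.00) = 0.00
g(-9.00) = 0.00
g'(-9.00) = 0.00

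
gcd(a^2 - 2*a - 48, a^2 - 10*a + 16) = a - 8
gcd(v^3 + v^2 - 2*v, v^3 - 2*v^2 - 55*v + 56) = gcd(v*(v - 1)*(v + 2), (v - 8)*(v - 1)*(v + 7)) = v - 1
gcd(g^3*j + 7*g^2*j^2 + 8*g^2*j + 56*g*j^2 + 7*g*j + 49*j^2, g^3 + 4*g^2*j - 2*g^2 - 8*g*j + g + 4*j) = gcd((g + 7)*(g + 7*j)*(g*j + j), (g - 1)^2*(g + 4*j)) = 1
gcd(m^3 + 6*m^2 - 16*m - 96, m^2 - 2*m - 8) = m - 4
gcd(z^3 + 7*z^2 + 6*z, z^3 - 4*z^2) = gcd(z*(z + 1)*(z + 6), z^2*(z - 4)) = z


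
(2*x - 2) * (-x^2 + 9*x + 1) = -2*x^3 + 20*x^2 - 16*x - 2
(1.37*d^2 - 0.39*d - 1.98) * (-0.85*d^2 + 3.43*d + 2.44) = -1.1645*d^4 + 5.0306*d^3 + 3.6881*d^2 - 7.743*d - 4.8312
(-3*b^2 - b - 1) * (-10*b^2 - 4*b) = 30*b^4 + 22*b^3 + 14*b^2 + 4*b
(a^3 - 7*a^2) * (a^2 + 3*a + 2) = a^5 - 4*a^4 - 19*a^3 - 14*a^2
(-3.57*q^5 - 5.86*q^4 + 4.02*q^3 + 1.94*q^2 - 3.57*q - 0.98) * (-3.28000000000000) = 11.7096*q^5 + 19.2208*q^4 - 13.1856*q^3 - 6.3632*q^2 + 11.7096*q + 3.2144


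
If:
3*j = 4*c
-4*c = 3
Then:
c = -3/4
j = -1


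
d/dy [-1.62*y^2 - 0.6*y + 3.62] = -3.24*y - 0.6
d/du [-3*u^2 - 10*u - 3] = -6*u - 10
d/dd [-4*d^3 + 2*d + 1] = 2 - 12*d^2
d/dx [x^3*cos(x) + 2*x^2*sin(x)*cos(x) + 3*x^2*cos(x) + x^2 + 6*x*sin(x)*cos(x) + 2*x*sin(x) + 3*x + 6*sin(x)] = -x^3*sin(x) + 2*x^2*cos(2*x) + 3*sqrt(2)*x^2*cos(x + pi/4) + 2*x*sin(2*x) + 8*x*cos(x) + 6*x*cos(2*x) + 2*x + 2*sin(x) + 3*sin(2*x) + 6*cos(x) + 3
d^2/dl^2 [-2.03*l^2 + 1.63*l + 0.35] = -4.06000000000000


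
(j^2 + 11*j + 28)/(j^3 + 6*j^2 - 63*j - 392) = (j + 4)/(j^2 - j - 56)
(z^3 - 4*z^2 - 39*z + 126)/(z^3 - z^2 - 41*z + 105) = (z^2 - z - 42)/(z^2 + 2*z - 35)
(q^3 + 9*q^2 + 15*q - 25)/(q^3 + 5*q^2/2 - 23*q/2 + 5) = 2*(q^2 + 4*q - 5)/(2*q^2 - 5*q + 2)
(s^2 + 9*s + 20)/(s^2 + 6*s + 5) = (s + 4)/(s + 1)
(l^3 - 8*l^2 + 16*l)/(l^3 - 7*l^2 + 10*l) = (l^2 - 8*l + 16)/(l^2 - 7*l + 10)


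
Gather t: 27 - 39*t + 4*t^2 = 4*t^2 - 39*t + 27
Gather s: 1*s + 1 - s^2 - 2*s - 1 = -s^2 - s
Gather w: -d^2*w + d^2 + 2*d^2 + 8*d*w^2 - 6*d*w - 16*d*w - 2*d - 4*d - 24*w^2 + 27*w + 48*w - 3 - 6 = 3*d^2 - 6*d + w^2*(8*d - 24) + w*(-d^2 - 22*d + 75) - 9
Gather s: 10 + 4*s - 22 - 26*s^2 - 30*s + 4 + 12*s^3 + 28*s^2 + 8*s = 12*s^3 + 2*s^2 - 18*s - 8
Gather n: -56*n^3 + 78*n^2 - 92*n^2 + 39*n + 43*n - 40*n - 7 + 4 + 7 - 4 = -56*n^3 - 14*n^2 + 42*n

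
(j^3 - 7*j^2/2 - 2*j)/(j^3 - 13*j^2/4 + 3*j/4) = 2*(2*j^2 - 7*j - 4)/(4*j^2 - 13*j + 3)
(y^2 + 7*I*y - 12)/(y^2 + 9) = (y + 4*I)/(y - 3*I)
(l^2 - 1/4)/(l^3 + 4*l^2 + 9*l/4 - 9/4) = (2*l + 1)/(2*l^2 + 9*l + 9)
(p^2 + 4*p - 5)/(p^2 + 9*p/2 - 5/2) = 2*(p - 1)/(2*p - 1)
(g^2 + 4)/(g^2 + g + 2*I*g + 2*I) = (g - 2*I)/(g + 1)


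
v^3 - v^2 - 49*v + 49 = (v - 7)*(v - 1)*(v + 7)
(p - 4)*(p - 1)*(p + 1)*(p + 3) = p^4 - p^3 - 13*p^2 + p + 12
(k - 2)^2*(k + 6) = k^3 + 2*k^2 - 20*k + 24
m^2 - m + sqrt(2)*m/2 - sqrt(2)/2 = (m - 1)*(m + sqrt(2)/2)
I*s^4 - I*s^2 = s^2*(s + 1)*(I*s - I)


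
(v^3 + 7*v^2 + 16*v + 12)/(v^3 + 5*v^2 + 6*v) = (v + 2)/v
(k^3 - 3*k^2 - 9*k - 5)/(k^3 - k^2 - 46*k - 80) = (-k^3 + 3*k^2 + 9*k + 5)/(-k^3 + k^2 + 46*k + 80)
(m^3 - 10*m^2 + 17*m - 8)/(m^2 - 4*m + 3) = (m^2 - 9*m + 8)/(m - 3)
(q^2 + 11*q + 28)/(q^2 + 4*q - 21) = (q + 4)/(q - 3)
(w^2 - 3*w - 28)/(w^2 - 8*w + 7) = (w + 4)/(w - 1)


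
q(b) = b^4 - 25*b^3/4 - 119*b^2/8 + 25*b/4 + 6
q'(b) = 4*b^3 - 75*b^2/4 - 119*b/4 + 25/4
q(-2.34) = 19.99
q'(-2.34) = -78.05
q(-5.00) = 1009.12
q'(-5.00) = -813.75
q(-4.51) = 662.31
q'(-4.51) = -607.89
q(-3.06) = 114.35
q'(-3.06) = -192.89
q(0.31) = 6.33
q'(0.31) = -4.66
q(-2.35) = 20.78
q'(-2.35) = -79.30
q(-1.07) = -8.75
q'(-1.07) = 11.72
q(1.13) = -13.32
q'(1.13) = -45.54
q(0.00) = 6.00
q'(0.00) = 6.25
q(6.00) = -546.00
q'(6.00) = 16.75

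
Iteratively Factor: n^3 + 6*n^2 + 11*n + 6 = (n + 2)*(n^2 + 4*n + 3) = (n + 2)*(n + 3)*(n + 1)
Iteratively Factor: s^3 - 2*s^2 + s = (s - 1)*(s^2 - s) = (s - 1)^2*(s)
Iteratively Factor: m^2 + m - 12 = (m + 4)*(m - 3)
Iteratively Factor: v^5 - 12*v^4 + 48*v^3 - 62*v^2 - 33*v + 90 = (v - 2)*(v^4 - 10*v^3 + 28*v^2 - 6*v - 45) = (v - 3)*(v - 2)*(v^3 - 7*v^2 + 7*v + 15) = (v - 3)*(v - 2)*(v + 1)*(v^2 - 8*v + 15) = (v - 3)^2*(v - 2)*(v + 1)*(v - 5)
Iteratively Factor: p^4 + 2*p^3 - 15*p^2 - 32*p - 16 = (p + 4)*(p^3 - 2*p^2 - 7*p - 4) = (p + 1)*(p + 4)*(p^2 - 3*p - 4) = (p + 1)^2*(p + 4)*(p - 4)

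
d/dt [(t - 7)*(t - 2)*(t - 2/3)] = 3*t^2 - 58*t/3 + 20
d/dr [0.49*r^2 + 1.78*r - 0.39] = 0.98*r + 1.78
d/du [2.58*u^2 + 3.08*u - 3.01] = 5.16*u + 3.08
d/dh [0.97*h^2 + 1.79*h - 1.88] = 1.94*h + 1.79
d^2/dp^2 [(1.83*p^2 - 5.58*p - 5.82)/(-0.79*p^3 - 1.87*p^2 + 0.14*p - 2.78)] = (-2.284206*p^6 + 20.894868*p^5 + 91.83276*p^4 + 233.134332*p^3 + 28.272672*p^2 - 259.882488*p - 84.226032)/(0.493039*p^9 + 3.501201*p^8 + 8.025531*p^7 + 10.503265*p^6 + 23.219118*p^5 + 27.429294*p^4 + 13.94674*p^3 + 43.519788*p^2 - 3.245928*p + 21.484952)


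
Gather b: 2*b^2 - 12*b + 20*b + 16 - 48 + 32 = 2*b^2 + 8*b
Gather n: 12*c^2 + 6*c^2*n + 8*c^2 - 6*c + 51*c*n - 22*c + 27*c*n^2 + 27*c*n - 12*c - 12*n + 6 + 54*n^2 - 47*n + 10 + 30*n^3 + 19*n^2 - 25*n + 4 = 20*c^2 - 40*c + 30*n^3 + n^2*(27*c + 73) + n*(6*c^2 + 78*c - 84) + 20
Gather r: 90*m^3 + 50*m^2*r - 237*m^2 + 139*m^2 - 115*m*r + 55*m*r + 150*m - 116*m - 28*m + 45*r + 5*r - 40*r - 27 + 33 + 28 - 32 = 90*m^3 - 98*m^2 + 6*m + r*(50*m^2 - 60*m + 10) + 2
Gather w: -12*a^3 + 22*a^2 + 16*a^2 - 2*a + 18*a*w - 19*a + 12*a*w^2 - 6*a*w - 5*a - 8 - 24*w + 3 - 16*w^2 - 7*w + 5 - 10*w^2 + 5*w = -12*a^3 + 38*a^2 - 26*a + w^2*(12*a - 26) + w*(12*a - 26)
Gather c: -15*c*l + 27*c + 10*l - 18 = c*(27 - 15*l) + 10*l - 18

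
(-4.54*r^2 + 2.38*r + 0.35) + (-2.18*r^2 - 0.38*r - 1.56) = -6.72*r^2 + 2.0*r - 1.21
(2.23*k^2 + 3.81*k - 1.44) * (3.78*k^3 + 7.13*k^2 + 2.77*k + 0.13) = 8.4294*k^5 + 30.3017*k^4 + 27.8992*k^3 + 0.576400000000001*k^2 - 3.4935*k - 0.1872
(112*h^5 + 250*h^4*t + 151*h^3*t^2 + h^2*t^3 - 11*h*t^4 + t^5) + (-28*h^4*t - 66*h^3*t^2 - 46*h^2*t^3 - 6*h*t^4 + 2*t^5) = 112*h^5 + 222*h^4*t + 85*h^3*t^2 - 45*h^2*t^3 - 17*h*t^4 + 3*t^5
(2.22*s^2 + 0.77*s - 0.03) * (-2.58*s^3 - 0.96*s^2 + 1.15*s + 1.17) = -5.7276*s^5 - 4.1178*s^4 + 1.8912*s^3 + 3.5117*s^2 + 0.8664*s - 0.0351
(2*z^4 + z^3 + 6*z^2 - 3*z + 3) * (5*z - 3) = 10*z^5 - z^4 + 27*z^3 - 33*z^2 + 24*z - 9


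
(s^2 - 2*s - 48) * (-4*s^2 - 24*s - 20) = -4*s^4 - 16*s^3 + 220*s^2 + 1192*s + 960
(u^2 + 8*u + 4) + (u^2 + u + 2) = 2*u^2 + 9*u + 6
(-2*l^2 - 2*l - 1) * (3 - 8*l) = 16*l^3 + 10*l^2 + 2*l - 3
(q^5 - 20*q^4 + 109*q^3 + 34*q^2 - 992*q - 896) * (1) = q^5 - 20*q^4 + 109*q^3 + 34*q^2 - 992*q - 896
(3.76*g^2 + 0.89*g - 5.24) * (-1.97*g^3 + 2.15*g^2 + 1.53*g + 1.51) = -7.4072*g^5 + 6.3307*g^4 + 17.9891*g^3 - 4.2267*g^2 - 6.6733*g - 7.9124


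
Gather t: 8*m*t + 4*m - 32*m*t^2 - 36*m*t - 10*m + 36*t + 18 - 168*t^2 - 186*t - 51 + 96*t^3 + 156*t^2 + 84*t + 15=-6*m + 96*t^3 + t^2*(-32*m - 12) + t*(-28*m - 66) - 18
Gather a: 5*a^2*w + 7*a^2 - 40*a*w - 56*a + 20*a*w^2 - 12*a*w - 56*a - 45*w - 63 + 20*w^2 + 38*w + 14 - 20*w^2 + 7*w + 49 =a^2*(5*w + 7) + a*(20*w^2 - 52*w - 112)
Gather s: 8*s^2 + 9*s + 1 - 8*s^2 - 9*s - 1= 0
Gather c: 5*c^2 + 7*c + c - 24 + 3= 5*c^2 + 8*c - 21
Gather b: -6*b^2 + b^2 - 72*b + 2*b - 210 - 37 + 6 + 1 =-5*b^2 - 70*b - 240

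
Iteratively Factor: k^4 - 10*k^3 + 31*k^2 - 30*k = (k - 2)*(k^3 - 8*k^2 + 15*k) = (k - 3)*(k - 2)*(k^2 - 5*k) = (k - 5)*(k - 3)*(k - 2)*(k)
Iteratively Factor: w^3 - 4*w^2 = (w)*(w^2 - 4*w) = w^2*(w - 4)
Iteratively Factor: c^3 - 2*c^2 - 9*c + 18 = (c - 3)*(c^2 + c - 6) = (c - 3)*(c - 2)*(c + 3)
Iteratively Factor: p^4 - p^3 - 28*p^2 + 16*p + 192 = (p - 4)*(p^3 + 3*p^2 - 16*p - 48) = (p - 4)^2*(p^2 + 7*p + 12) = (p - 4)^2*(p + 3)*(p + 4)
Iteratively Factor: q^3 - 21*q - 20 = (q + 1)*(q^2 - q - 20) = (q + 1)*(q + 4)*(q - 5)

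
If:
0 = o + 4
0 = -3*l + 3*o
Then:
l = -4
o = -4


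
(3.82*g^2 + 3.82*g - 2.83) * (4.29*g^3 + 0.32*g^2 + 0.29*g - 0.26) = 16.3878*g^5 + 17.6102*g^4 - 9.8105*g^3 - 0.791*g^2 - 1.8139*g + 0.7358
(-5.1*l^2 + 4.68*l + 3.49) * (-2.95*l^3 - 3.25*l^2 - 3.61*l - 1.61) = 15.045*l^5 + 2.769*l^4 - 7.0945*l^3 - 20.0263*l^2 - 20.1337*l - 5.6189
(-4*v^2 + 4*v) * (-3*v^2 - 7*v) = 12*v^4 + 16*v^3 - 28*v^2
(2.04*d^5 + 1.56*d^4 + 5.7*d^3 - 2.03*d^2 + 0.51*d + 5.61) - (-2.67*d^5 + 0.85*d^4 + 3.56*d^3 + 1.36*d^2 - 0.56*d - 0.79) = 4.71*d^5 + 0.71*d^4 + 2.14*d^3 - 3.39*d^2 + 1.07*d + 6.4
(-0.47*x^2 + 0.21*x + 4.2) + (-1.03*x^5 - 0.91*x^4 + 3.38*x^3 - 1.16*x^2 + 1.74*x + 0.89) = -1.03*x^5 - 0.91*x^4 + 3.38*x^3 - 1.63*x^2 + 1.95*x + 5.09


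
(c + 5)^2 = c^2 + 10*c + 25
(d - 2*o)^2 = d^2 - 4*d*o + 4*o^2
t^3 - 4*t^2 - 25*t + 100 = (t - 5)*(t - 4)*(t + 5)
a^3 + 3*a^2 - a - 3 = (a - 1)*(a + 1)*(a + 3)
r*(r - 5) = r^2 - 5*r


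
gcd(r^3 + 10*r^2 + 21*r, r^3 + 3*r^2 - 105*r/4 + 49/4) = r + 7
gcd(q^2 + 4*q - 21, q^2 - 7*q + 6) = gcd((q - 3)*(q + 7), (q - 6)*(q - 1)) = 1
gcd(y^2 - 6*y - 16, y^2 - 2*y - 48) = y - 8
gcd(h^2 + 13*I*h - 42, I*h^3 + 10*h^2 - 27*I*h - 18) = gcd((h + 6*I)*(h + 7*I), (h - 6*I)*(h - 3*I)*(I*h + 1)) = 1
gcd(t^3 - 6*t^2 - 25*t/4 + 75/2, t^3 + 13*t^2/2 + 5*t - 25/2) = t + 5/2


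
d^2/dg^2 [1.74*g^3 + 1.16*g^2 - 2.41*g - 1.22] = 10.44*g + 2.32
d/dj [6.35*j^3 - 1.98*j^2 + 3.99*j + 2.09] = 19.05*j^2 - 3.96*j + 3.99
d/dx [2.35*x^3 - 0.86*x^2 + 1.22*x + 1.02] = 7.05*x^2 - 1.72*x + 1.22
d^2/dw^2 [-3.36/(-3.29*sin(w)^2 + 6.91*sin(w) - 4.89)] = (-145.475904*sin(w)^4 + 229.157712*sin(w)^3 + 274.004304*sin(w)^2 - 571.849488*sin(w) + 212.7552)/(3.29*sin(w)^2 - 6.91*sin(w) + 4.89)^3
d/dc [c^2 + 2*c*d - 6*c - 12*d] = 2*c + 2*d - 6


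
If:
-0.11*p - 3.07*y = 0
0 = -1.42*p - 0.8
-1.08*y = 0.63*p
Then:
No Solution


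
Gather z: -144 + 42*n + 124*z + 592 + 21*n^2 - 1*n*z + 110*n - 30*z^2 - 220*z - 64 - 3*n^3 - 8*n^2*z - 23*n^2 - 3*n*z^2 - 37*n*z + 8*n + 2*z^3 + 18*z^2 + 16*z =-3*n^3 - 2*n^2 + 160*n + 2*z^3 + z^2*(-3*n - 12) + z*(-8*n^2 - 38*n - 80) + 384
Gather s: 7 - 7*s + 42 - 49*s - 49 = -56*s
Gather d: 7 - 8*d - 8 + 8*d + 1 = 0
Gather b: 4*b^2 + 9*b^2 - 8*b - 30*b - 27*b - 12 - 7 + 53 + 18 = 13*b^2 - 65*b + 52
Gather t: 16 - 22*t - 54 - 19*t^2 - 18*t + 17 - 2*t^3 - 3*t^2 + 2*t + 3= -2*t^3 - 22*t^2 - 38*t - 18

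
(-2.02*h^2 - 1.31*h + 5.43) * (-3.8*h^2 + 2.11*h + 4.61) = 7.676*h^4 + 0.7158*h^3 - 32.7103*h^2 + 5.4182*h + 25.0323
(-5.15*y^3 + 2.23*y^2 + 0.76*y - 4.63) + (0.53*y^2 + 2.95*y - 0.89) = -5.15*y^3 + 2.76*y^2 + 3.71*y - 5.52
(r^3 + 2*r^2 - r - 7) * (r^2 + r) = r^5 + 3*r^4 + r^3 - 8*r^2 - 7*r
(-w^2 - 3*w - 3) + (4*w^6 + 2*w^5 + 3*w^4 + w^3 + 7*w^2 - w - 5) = 4*w^6 + 2*w^5 + 3*w^4 + w^3 + 6*w^2 - 4*w - 8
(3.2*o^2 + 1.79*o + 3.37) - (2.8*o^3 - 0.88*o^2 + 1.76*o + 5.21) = -2.8*o^3 + 4.08*o^2 + 0.03*o - 1.84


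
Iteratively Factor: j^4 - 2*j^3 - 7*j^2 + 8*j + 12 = (j + 1)*(j^3 - 3*j^2 - 4*j + 12) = (j - 2)*(j + 1)*(j^2 - j - 6) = (j - 3)*(j - 2)*(j + 1)*(j + 2)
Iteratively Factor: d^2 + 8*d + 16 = (d + 4)*(d + 4)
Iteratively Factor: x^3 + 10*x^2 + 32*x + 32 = (x + 4)*(x^2 + 6*x + 8) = (x + 4)^2*(x + 2)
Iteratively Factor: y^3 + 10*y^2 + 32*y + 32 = (y + 2)*(y^2 + 8*y + 16) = (y + 2)*(y + 4)*(y + 4)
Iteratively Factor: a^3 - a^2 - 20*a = (a + 4)*(a^2 - 5*a) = (a - 5)*(a + 4)*(a)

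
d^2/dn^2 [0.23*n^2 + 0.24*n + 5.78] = 0.460000000000000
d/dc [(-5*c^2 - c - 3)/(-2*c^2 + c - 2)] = (-7*c^2 + 8*c + 5)/(4*c^4 - 4*c^3 + 9*c^2 - 4*c + 4)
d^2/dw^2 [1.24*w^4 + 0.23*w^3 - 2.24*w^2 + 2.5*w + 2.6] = 14.88*w^2 + 1.38*w - 4.48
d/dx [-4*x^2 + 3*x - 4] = 3 - 8*x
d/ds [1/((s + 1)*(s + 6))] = (-2*s - 7)/(s^4 + 14*s^3 + 61*s^2 + 84*s + 36)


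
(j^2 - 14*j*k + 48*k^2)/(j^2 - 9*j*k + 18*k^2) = (j - 8*k)/(j - 3*k)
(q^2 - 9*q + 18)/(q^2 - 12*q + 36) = (q - 3)/(q - 6)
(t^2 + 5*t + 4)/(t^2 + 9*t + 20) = (t + 1)/(t + 5)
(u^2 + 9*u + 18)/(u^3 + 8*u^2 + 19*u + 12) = (u + 6)/(u^2 + 5*u + 4)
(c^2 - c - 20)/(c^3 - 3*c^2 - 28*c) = (c - 5)/(c*(c - 7))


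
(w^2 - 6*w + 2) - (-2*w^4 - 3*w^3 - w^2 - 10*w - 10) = 2*w^4 + 3*w^3 + 2*w^2 + 4*w + 12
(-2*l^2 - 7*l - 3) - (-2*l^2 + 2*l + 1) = -9*l - 4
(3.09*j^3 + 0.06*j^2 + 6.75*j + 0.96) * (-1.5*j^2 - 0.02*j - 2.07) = -4.635*j^5 - 0.1518*j^4 - 16.5225*j^3 - 1.6992*j^2 - 13.9917*j - 1.9872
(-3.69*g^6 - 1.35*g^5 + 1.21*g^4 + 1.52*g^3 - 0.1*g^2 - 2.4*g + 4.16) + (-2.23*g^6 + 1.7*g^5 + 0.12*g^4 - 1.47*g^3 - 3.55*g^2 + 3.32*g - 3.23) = -5.92*g^6 + 0.35*g^5 + 1.33*g^4 + 0.05*g^3 - 3.65*g^2 + 0.92*g + 0.93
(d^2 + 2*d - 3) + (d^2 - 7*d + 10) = 2*d^2 - 5*d + 7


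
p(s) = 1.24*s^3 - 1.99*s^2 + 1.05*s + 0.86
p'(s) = 3.72*s^2 - 3.98*s + 1.05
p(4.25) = 64.57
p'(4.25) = 51.33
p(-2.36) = -29.00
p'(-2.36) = 31.16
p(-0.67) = -1.11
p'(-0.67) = 5.39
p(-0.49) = -0.28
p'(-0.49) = 3.89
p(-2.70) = -40.89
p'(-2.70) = 38.91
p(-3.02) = -54.61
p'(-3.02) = 47.00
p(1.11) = 1.27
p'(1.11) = 1.22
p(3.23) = 25.28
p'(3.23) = 27.00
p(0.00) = 0.86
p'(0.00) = 1.05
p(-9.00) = -1073.74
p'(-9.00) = 338.19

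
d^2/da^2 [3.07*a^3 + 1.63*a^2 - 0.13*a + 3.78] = 18.42*a + 3.26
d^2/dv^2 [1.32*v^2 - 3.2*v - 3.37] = 2.64000000000000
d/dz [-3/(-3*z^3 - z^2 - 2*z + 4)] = 3*(-9*z^2 - 2*z - 2)/(3*z^3 + z^2 + 2*z - 4)^2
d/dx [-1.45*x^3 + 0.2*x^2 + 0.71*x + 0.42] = -4.35*x^2 + 0.4*x + 0.71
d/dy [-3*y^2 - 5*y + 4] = -6*y - 5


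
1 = 1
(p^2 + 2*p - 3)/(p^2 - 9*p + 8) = (p + 3)/(p - 8)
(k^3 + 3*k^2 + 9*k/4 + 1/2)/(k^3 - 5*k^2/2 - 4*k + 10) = (4*k^2 + 4*k + 1)/(2*(2*k^2 - 9*k + 10))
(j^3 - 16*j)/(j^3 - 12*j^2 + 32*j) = (j + 4)/(j - 8)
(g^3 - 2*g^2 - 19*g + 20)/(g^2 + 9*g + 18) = (g^3 - 2*g^2 - 19*g + 20)/(g^2 + 9*g + 18)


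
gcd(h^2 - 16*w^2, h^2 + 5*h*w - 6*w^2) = 1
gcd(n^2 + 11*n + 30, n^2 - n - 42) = n + 6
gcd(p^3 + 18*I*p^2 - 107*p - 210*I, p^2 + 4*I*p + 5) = p + 5*I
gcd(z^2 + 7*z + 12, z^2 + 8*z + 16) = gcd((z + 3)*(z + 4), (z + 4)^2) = z + 4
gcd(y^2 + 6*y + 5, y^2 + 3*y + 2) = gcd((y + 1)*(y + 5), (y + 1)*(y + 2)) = y + 1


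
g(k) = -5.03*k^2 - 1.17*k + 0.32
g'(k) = -10.06*k - 1.17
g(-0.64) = -0.99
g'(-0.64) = 5.27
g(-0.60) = -0.79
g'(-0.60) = 4.87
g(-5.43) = -141.64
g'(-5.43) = 53.46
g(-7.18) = -250.59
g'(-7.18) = 71.06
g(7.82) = -316.43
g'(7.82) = -79.84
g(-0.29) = 0.24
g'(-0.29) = 1.75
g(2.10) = -24.32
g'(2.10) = -22.30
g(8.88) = -406.71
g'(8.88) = -90.50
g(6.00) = -187.78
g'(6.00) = -61.53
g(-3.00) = -41.44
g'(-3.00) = 29.01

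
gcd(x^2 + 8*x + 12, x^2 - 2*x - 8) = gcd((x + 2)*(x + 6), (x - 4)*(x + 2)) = x + 2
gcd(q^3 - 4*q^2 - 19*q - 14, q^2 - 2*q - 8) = q + 2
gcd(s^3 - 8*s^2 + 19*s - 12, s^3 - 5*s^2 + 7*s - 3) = s^2 - 4*s + 3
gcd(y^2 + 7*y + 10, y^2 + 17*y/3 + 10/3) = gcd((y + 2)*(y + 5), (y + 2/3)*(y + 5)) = y + 5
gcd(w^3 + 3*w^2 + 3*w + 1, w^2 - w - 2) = w + 1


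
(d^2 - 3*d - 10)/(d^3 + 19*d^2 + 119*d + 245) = (d^2 - 3*d - 10)/(d^3 + 19*d^2 + 119*d + 245)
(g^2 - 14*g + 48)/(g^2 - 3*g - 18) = (g - 8)/(g + 3)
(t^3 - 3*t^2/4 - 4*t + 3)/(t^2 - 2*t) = t + 5/4 - 3/(2*t)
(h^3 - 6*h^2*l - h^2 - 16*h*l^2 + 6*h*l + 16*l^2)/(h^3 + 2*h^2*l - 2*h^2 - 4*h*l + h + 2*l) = (h - 8*l)/(h - 1)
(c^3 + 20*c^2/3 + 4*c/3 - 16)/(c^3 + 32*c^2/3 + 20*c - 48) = (c + 2)/(c + 6)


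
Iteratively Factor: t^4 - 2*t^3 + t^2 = (t - 1)*(t^3 - t^2) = (t - 1)^2*(t^2) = t*(t - 1)^2*(t)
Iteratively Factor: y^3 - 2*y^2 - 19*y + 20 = (y - 1)*(y^2 - y - 20) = (y - 5)*(y - 1)*(y + 4)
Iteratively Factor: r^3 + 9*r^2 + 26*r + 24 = (r + 2)*(r^2 + 7*r + 12) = (r + 2)*(r + 3)*(r + 4)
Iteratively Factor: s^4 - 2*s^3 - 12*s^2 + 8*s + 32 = (s - 2)*(s^3 - 12*s - 16) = (s - 2)*(s + 2)*(s^2 - 2*s - 8) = (s - 2)*(s + 2)^2*(s - 4)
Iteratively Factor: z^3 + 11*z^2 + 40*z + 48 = (z + 3)*(z^2 + 8*z + 16) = (z + 3)*(z + 4)*(z + 4)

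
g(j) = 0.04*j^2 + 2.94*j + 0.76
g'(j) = 0.08*j + 2.94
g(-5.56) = -14.35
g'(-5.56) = 2.50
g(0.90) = 3.44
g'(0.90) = 3.01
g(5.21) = 17.16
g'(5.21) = 3.36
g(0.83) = 3.23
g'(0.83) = 3.01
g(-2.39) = -6.04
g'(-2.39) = 2.75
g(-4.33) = -11.22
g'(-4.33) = 2.59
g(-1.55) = -3.70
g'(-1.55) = 2.82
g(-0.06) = 0.58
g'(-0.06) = 2.94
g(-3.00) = -7.70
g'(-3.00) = 2.70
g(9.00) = 30.46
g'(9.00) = 3.66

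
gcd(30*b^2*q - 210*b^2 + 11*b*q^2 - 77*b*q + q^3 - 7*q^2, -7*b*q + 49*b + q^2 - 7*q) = q - 7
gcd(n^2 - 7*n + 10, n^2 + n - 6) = n - 2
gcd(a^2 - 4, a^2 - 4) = a^2 - 4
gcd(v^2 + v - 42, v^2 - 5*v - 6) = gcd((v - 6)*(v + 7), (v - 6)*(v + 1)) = v - 6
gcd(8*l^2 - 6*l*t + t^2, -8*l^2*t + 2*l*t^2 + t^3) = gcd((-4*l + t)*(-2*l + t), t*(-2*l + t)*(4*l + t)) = -2*l + t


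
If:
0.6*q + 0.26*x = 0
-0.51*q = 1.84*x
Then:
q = 0.00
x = 0.00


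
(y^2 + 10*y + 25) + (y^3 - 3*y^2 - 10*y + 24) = y^3 - 2*y^2 + 49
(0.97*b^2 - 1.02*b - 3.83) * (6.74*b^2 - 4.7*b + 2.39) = 6.5378*b^4 - 11.4338*b^3 - 18.7019*b^2 + 15.5632*b - 9.1537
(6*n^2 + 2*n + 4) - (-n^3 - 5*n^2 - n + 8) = n^3 + 11*n^2 + 3*n - 4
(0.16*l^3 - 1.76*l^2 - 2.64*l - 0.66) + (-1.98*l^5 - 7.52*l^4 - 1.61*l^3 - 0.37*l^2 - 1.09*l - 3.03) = -1.98*l^5 - 7.52*l^4 - 1.45*l^3 - 2.13*l^2 - 3.73*l - 3.69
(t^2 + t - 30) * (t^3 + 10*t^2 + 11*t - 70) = t^5 + 11*t^4 - 9*t^3 - 359*t^2 - 400*t + 2100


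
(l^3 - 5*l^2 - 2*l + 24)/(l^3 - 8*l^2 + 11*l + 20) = (l^2 - l - 6)/(l^2 - 4*l - 5)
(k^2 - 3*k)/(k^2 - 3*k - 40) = k*(3 - k)/(-k^2 + 3*k + 40)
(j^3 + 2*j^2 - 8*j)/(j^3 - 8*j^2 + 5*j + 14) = j*(j + 4)/(j^2 - 6*j - 7)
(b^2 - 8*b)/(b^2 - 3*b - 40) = b/(b + 5)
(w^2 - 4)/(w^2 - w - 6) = (w - 2)/(w - 3)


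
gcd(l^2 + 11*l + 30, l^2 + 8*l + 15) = l + 5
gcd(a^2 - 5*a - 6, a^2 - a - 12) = 1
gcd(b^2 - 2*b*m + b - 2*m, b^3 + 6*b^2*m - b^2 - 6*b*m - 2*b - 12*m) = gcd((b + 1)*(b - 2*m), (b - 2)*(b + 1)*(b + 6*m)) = b + 1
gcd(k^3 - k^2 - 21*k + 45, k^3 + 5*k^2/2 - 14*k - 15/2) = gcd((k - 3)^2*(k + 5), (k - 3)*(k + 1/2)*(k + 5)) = k^2 + 2*k - 15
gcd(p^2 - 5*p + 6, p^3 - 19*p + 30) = p^2 - 5*p + 6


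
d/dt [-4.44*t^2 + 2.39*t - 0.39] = 2.39 - 8.88*t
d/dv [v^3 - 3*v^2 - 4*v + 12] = 3*v^2 - 6*v - 4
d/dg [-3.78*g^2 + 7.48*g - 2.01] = 7.48 - 7.56*g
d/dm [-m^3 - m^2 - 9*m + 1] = -3*m^2 - 2*m - 9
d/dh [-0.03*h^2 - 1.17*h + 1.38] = -0.06*h - 1.17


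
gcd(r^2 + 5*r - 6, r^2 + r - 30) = r + 6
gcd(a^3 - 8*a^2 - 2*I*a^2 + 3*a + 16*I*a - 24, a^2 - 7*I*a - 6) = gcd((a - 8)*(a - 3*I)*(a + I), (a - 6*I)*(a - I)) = 1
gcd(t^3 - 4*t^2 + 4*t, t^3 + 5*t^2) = t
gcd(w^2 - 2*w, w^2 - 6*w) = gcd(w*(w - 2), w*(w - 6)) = w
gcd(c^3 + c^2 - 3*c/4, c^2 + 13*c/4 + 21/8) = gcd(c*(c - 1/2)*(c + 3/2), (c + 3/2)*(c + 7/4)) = c + 3/2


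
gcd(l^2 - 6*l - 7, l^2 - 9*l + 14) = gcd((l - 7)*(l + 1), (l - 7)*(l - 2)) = l - 7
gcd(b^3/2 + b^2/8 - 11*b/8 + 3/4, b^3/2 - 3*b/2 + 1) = b^2 + b - 2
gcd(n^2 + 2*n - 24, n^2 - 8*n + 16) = n - 4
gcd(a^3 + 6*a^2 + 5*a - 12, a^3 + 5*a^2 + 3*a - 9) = a^2 + 2*a - 3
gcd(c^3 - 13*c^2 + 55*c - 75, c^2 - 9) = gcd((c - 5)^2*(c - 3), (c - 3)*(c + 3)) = c - 3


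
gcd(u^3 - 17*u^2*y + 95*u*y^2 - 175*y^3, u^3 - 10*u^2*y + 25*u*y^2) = u^2 - 10*u*y + 25*y^2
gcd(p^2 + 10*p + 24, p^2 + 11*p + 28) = p + 4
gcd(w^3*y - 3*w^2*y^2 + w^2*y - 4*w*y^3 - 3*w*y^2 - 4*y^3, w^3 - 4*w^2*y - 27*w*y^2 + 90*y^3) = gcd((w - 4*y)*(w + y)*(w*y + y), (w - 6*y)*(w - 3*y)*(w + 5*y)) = 1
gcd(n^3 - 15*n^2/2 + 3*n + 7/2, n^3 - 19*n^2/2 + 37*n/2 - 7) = n - 7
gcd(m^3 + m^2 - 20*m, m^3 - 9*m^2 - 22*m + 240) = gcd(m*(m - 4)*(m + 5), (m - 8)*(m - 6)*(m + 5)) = m + 5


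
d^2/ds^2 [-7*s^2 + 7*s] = -14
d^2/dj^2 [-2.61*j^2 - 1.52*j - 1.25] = -5.22000000000000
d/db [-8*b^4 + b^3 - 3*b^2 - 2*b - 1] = -32*b^3 + 3*b^2 - 6*b - 2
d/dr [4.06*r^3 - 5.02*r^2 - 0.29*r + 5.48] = 12.18*r^2 - 10.04*r - 0.29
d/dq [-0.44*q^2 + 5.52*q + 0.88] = 5.52 - 0.88*q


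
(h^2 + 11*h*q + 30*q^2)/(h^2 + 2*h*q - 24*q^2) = (-h - 5*q)/(-h + 4*q)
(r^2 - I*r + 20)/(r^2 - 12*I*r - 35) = (r + 4*I)/(r - 7*I)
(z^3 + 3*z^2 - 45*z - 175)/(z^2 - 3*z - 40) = (z^2 - 2*z - 35)/(z - 8)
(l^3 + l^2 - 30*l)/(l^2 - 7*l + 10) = l*(l + 6)/(l - 2)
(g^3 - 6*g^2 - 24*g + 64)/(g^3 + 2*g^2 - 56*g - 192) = (g - 2)/(g + 6)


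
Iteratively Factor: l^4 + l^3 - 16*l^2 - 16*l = (l + 4)*(l^3 - 3*l^2 - 4*l) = (l - 4)*(l + 4)*(l^2 + l) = (l - 4)*(l + 1)*(l + 4)*(l)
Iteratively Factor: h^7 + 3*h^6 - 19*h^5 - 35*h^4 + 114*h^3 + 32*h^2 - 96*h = (h)*(h^6 + 3*h^5 - 19*h^4 - 35*h^3 + 114*h^2 + 32*h - 96) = h*(h + 4)*(h^5 - h^4 - 15*h^3 + 25*h^2 + 14*h - 24) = h*(h - 2)*(h + 4)*(h^4 + h^3 - 13*h^2 - h + 12) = h*(h - 2)*(h + 1)*(h + 4)*(h^3 - 13*h + 12) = h*(h - 2)*(h - 1)*(h + 1)*(h + 4)*(h^2 + h - 12) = h*(h - 2)*(h - 1)*(h + 1)*(h + 4)^2*(h - 3)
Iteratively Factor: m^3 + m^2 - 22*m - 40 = (m + 4)*(m^2 - 3*m - 10) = (m - 5)*(m + 4)*(m + 2)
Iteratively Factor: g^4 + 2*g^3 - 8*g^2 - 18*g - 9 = (g + 1)*(g^3 + g^2 - 9*g - 9) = (g + 1)^2*(g^2 - 9) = (g - 3)*(g + 1)^2*(g + 3)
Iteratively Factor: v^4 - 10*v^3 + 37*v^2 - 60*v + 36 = (v - 2)*(v^3 - 8*v^2 + 21*v - 18) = (v - 3)*(v - 2)*(v^2 - 5*v + 6) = (v - 3)^2*(v - 2)*(v - 2)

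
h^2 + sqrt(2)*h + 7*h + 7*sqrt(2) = (h + 7)*(h + sqrt(2))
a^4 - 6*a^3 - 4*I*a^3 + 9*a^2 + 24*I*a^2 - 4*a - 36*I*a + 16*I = (a - 4)*(a - 4*I)*(-I*a + I)*(I*a - I)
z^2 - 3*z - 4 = (z - 4)*(z + 1)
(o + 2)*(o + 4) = o^2 + 6*o + 8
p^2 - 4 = (p - 2)*(p + 2)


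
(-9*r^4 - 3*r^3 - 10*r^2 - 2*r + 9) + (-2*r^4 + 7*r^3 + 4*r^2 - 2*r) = -11*r^4 + 4*r^3 - 6*r^2 - 4*r + 9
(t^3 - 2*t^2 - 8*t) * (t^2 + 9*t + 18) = t^5 + 7*t^4 - 8*t^3 - 108*t^2 - 144*t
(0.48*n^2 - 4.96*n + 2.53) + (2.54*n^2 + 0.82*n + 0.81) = 3.02*n^2 - 4.14*n + 3.34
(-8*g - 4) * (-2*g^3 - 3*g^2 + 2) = 16*g^4 + 32*g^3 + 12*g^2 - 16*g - 8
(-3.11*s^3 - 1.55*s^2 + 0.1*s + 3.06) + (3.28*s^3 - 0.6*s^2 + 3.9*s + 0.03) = 0.17*s^3 - 2.15*s^2 + 4.0*s + 3.09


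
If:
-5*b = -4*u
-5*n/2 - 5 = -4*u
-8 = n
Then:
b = -3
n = -8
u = -15/4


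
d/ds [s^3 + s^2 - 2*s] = 3*s^2 + 2*s - 2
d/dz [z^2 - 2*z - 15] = 2*z - 2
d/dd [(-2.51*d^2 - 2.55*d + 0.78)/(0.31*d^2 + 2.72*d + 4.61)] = (-6.0367*d^2 - 23.6258*d - 13.8771)/(0.0961*d^4 + 1.6864*d^3 + 10.2566*d^2 + 25.0784*d + 21.2521)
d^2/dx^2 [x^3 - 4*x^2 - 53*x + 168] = 6*x - 8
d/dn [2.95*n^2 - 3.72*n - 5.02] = 5.9*n - 3.72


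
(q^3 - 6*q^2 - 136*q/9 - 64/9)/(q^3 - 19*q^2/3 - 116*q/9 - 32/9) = (3*q + 2)/(3*q + 1)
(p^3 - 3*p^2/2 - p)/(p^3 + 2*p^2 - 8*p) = (p + 1/2)/(p + 4)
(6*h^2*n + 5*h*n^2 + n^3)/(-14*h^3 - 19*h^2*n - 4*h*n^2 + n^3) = n*(-3*h - n)/(7*h^2 + 6*h*n - n^2)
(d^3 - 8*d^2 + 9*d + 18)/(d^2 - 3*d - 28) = (-d^3 + 8*d^2 - 9*d - 18)/(-d^2 + 3*d + 28)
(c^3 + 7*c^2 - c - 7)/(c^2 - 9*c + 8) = (c^2 + 8*c + 7)/(c - 8)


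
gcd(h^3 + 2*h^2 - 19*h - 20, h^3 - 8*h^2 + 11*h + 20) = h^2 - 3*h - 4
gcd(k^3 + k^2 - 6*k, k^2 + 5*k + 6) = k + 3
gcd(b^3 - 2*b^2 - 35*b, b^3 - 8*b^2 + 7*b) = b^2 - 7*b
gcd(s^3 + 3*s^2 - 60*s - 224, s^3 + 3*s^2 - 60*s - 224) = s^3 + 3*s^2 - 60*s - 224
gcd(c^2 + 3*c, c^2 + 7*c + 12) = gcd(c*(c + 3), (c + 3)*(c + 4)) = c + 3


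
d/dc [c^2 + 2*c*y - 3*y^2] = 2*c + 2*y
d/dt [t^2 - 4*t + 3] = 2*t - 4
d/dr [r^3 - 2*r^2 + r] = 3*r^2 - 4*r + 1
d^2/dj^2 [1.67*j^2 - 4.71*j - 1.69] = 3.34000000000000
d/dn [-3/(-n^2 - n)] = 3*(-2*n - 1)/(n^2*(n + 1)^2)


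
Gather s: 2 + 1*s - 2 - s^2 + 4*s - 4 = -s^2 + 5*s - 4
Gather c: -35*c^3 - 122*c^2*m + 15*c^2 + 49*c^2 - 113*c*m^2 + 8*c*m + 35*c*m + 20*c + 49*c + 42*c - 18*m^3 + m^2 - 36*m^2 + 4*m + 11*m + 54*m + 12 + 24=-35*c^3 + c^2*(64 - 122*m) + c*(-113*m^2 + 43*m + 111) - 18*m^3 - 35*m^2 + 69*m + 36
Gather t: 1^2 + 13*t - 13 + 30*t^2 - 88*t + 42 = 30*t^2 - 75*t + 30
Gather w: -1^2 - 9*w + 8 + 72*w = 63*w + 7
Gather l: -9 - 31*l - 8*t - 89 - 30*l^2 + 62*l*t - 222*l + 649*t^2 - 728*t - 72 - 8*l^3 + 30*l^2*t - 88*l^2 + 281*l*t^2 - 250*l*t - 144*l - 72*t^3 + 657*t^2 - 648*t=-8*l^3 + l^2*(30*t - 118) + l*(281*t^2 - 188*t - 397) - 72*t^3 + 1306*t^2 - 1384*t - 170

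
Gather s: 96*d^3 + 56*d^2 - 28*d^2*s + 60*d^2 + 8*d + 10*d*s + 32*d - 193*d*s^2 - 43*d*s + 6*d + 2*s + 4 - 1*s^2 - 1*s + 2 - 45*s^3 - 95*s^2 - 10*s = 96*d^3 + 116*d^2 + 46*d - 45*s^3 + s^2*(-193*d - 96) + s*(-28*d^2 - 33*d - 9) + 6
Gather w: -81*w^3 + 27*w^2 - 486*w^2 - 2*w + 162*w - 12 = -81*w^3 - 459*w^2 + 160*w - 12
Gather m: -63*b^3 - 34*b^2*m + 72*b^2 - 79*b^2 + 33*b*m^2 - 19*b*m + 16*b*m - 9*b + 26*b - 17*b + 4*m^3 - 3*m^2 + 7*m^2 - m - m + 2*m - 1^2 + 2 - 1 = -63*b^3 - 7*b^2 + 4*m^3 + m^2*(33*b + 4) + m*(-34*b^2 - 3*b)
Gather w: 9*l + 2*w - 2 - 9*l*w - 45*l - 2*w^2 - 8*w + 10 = -36*l - 2*w^2 + w*(-9*l - 6) + 8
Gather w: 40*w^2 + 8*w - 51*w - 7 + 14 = 40*w^2 - 43*w + 7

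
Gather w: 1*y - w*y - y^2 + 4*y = -w*y - y^2 + 5*y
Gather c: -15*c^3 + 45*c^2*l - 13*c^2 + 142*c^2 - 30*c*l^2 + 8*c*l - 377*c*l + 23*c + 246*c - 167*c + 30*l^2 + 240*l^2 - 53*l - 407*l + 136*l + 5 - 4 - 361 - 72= -15*c^3 + c^2*(45*l + 129) + c*(-30*l^2 - 369*l + 102) + 270*l^2 - 324*l - 432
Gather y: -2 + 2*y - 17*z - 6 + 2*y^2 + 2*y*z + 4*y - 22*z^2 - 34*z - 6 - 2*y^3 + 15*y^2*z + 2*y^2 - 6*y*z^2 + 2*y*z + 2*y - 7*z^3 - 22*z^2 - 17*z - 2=-2*y^3 + y^2*(15*z + 4) + y*(-6*z^2 + 4*z + 8) - 7*z^3 - 44*z^2 - 68*z - 16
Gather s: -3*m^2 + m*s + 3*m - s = -3*m^2 + 3*m + s*(m - 1)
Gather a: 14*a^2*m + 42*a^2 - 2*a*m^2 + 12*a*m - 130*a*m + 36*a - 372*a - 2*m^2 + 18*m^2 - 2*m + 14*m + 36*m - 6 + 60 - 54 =a^2*(14*m + 42) + a*(-2*m^2 - 118*m - 336) + 16*m^2 + 48*m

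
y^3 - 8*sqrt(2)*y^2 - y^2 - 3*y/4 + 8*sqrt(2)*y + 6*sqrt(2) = (y - 3/2)*(y + 1/2)*(y - 8*sqrt(2))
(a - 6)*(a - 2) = a^2 - 8*a + 12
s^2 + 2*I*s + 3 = (s - I)*(s + 3*I)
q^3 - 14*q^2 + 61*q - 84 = (q - 7)*(q - 4)*(q - 3)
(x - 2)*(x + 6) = x^2 + 4*x - 12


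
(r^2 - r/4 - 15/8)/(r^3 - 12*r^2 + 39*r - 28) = (r^2 - r/4 - 15/8)/(r^3 - 12*r^2 + 39*r - 28)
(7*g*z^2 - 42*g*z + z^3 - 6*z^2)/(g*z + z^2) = (7*g*z - 42*g + z^2 - 6*z)/(g + z)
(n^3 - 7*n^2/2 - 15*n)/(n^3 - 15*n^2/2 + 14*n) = (2*n^2 - 7*n - 30)/(2*n^2 - 15*n + 28)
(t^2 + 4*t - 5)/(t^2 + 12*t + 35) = (t - 1)/(t + 7)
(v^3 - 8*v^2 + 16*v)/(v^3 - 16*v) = (v - 4)/(v + 4)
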